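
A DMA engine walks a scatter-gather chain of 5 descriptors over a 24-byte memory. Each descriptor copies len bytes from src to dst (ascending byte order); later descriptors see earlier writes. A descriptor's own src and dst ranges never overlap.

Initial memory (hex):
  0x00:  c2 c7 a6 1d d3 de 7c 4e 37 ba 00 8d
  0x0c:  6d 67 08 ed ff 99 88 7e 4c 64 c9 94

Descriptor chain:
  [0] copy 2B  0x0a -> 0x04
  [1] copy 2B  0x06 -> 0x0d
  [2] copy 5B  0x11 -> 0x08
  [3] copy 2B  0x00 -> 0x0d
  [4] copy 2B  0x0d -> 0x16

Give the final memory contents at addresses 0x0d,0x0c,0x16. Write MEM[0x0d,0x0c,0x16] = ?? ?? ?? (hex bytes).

  after D0: wrote 2B at 0x04 = 008d
  after D1: wrote 2B at 0x0d = 7c4e
  after D2: wrote 5B at 0x08 = 99887e4c64
  after D3: wrote 2B at 0x0d = c2c7
  after D4: wrote 2B at 0x16 = c2c7
query mem[0x0d]=0xc2, mem[0x0c]=0x64, mem[0x16]=0xc2

MEM[0x0d,0x0c,0x16] = c2 64 c2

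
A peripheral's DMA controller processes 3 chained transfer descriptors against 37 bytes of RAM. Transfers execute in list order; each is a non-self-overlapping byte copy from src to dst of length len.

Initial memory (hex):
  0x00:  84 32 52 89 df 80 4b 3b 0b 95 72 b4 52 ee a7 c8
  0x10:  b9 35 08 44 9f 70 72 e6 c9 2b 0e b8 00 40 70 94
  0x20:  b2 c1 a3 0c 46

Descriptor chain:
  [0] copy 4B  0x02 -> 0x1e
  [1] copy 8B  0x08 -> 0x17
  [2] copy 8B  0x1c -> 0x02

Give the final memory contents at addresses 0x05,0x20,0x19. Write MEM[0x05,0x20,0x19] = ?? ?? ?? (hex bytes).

[0] 0x02->0x1e len=4 : 52 89 df 80
[1] 0x08->0x17 len=8 : 0b 95 72 b4 52 ee a7 c8
[2] 0x1c->0x02 len=8 : ee a7 c8 89 df 80 a3 0c
query mem[0x05]=0x89, mem[0x20]=0xdf, mem[0x19]=0x72

MEM[0x05,0x20,0x19] = 89 df 72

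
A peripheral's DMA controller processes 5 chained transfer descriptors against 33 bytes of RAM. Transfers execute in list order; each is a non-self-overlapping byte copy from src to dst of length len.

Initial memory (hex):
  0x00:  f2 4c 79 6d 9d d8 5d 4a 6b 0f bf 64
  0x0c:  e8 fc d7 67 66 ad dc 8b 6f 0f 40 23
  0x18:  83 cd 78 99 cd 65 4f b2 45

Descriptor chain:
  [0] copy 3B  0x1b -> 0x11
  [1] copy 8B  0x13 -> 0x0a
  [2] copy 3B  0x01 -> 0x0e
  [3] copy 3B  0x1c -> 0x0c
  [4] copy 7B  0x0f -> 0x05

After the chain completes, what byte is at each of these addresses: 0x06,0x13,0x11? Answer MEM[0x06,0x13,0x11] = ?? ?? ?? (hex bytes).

MEM[0x06,0x13,0x11] = 6d 65 78

#0 dst[0x11+3] := {0x99,0xcd,0x65}
#1 dst[0x0a+8] := {0x65,0x6f,0x0f,0x40,0x23,0x83,0xcd,0x78}
#2 dst[0x0e+3] := {0x4c,0x79,0x6d}
#3 dst[0x0c+3] := {0xcd,0x65,0x4f}
#4 dst[0x05+7] := {0x79,0x6d,0x78,0xcd,0x65,0x6f,0x0f}
query mem[0x06]=0x6d, mem[0x13]=0x65, mem[0x11]=0x78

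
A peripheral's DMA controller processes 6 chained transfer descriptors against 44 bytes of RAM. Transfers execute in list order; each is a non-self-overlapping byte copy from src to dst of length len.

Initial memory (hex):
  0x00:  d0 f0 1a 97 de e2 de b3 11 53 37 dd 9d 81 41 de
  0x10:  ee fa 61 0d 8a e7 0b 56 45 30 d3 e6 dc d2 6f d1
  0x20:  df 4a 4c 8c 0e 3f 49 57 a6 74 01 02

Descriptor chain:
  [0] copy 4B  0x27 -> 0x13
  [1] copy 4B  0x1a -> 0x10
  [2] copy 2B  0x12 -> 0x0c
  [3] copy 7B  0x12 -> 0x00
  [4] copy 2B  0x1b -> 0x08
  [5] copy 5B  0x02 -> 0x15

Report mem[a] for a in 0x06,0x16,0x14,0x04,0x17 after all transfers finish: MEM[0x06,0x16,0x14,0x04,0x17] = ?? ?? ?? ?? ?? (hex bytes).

[0] 0x27->0x13 len=4 : 57 a6 74 01
[1] 0x1a->0x10 len=4 : d3 e6 dc d2
[2] 0x12->0x0c len=2 : dc d2
[3] 0x12->0x00 len=7 : dc d2 a6 74 01 56 45
[4] 0x1b->0x08 len=2 : e6 dc
[5] 0x02->0x15 len=5 : a6 74 01 56 45
query mem[0x06]=0x45, mem[0x16]=0x74, mem[0x14]=0xa6, mem[0x04]=0x01, mem[0x17]=0x01

MEM[0x06,0x16,0x14,0x04,0x17] = 45 74 a6 01 01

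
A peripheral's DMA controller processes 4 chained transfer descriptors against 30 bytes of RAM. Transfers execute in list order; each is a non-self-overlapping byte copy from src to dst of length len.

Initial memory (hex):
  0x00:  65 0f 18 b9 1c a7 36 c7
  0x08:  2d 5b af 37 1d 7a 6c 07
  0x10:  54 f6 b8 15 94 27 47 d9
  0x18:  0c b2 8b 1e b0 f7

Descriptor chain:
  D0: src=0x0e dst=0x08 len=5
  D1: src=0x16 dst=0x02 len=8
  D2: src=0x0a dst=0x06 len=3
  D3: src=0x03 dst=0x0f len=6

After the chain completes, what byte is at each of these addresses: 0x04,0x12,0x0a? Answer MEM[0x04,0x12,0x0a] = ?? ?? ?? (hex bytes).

MEM[0x04,0x12,0x0a] = 0c 54 54

  after D0: wrote 5B at 0x08 = 6c0754f6b8
  after D1: wrote 8B at 0x02 = 47d90cb28b1eb0f7
  after D2: wrote 3B at 0x06 = 54f6b8
  after D3: wrote 6B at 0x0f = d90cb254f6b8
query mem[0x04]=0x0c, mem[0x12]=0x54, mem[0x0a]=0x54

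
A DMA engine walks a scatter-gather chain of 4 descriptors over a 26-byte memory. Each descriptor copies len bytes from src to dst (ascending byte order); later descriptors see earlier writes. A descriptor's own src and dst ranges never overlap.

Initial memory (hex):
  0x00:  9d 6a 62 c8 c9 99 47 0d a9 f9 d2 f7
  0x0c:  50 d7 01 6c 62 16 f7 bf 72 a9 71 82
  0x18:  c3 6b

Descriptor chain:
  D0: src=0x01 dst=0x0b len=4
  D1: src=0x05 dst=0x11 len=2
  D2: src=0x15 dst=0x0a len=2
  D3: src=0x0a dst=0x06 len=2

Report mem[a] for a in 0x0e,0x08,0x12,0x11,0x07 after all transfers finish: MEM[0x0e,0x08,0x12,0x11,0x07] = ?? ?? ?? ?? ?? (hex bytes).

[0] 0x01->0x0b len=4 : 6a 62 c8 c9
[1] 0x05->0x11 len=2 : 99 47
[2] 0x15->0x0a len=2 : a9 71
[3] 0x0a->0x06 len=2 : a9 71
query mem[0x0e]=0xc9, mem[0x08]=0xa9, mem[0x12]=0x47, mem[0x11]=0x99, mem[0x07]=0x71

MEM[0x0e,0x08,0x12,0x11,0x07] = c9 a9 47 99 71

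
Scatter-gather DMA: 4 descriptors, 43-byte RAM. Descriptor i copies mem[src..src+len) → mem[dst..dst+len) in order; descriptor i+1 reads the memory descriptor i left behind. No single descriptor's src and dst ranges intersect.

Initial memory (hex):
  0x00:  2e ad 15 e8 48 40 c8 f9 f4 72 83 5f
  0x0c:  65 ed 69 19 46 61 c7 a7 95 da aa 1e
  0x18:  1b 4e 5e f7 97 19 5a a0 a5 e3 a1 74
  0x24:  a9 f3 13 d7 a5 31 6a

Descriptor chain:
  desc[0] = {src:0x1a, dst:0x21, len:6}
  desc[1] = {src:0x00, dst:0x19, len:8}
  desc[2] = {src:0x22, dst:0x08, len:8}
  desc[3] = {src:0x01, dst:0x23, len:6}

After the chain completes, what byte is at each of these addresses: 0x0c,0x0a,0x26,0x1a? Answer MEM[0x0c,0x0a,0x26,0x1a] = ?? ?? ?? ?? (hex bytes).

#0 dst[0x21+6] := {0x5e,0xf7,0x97,0x19,0x5a,0xa0}
#1 dst[0x19+8] := {0x2e,0xad,0x15,0xe8,0x48,0x40,0xc8,0xf9}
#2 dst[0x08+8] := {0xf7,0x97,0x19,0x5a,0xa0,0xd7,0xa5,0x31}
#3 dst[0x23+6] := {0xad,0x15,0xe8,0x48,0x40,0xc8}
query mem[0x0c]=0xa0, mem[0x0a]=0x19, mem[0x26]=0x48, mem[0x1a]=0xad

MEM[0x0c,0x0a,0x26,0x1a] = a0 19 48 ad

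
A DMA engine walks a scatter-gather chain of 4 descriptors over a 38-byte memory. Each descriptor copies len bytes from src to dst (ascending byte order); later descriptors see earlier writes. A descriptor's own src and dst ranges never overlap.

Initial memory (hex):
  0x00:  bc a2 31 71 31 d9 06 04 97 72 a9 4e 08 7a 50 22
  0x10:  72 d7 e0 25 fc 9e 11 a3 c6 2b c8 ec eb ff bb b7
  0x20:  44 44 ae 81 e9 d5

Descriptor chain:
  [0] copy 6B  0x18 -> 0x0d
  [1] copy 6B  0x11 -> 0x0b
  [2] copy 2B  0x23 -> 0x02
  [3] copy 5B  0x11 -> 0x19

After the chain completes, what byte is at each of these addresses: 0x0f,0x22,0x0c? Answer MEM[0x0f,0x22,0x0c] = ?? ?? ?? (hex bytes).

#0 dst[0x0d+6] := {0xc6,0x2b,0xc8,0xec,0xeb,0xff}
#1 dst[0x0b+6] := {0xeb,0xff,0x25,0xfc,0x9e,0x11}
#2 dst[0x02+2] := {0x81,0xe9}
#3 dst[0x19+5] := {0xeb,0xff,0x25,0xfc,0x9e}
query mem[0x0f]=0x9e, mem[0x22]=0xae, mem[0x0c]=0xff

MEM[0x0f,0x22,0x0c] = 9e ae ff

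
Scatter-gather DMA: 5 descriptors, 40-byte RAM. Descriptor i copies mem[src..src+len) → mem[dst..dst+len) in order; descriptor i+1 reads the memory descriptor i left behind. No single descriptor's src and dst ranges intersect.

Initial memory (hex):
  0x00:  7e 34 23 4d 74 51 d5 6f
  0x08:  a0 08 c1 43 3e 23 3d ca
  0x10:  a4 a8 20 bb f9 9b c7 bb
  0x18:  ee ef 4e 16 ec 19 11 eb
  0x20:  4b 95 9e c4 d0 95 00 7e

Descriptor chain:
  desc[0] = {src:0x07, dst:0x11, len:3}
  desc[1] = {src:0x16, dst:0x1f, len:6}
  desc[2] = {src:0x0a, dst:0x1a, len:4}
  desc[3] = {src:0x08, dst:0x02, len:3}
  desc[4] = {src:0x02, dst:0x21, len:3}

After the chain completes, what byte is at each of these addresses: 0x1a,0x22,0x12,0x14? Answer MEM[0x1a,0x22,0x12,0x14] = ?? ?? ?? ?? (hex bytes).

MEM[0x1a,0x22,0x12,0x14] = c1 08 a0 f9

[0] 0x07->0x11 len=3 : 6f a0 08
[1] 0x16->0x1f len=6 : c7 bb ee ef 4e 16
[2] 0x0a->0x1a len=4 : c1 43 3e 23
[3] 0x08->0x02 len=3 : a0 08 c1
[4] 0x02->0x21 len=3 : a0 08 c1
query mem[0x1a]=0xc1, mem[0x22]=0x08, mem[0x12]=0xa0, mem[0x14]=0xf9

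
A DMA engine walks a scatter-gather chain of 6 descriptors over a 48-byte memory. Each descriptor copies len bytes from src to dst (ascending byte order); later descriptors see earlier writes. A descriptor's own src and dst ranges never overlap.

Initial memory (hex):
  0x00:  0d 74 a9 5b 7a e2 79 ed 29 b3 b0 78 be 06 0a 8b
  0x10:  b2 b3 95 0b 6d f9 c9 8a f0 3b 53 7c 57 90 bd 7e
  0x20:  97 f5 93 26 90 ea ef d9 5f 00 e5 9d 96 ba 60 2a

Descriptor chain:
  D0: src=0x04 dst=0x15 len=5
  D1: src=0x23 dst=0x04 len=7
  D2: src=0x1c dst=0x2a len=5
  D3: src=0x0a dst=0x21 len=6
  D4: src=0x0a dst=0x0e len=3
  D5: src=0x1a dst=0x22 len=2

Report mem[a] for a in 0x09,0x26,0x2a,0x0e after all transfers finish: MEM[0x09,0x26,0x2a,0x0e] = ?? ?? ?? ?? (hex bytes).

D0: mem[0x15..0x19] <- [7a e2 79 ed 29]
D1: mem[0x04..0x0a] <- [26 90 ea ef d9 5f 00]
D2: mem[0x2a..0x2e] <- [57 90 bd 7e 97]
D3: mem[0x21..0x26] <- [00 78 be 06 0a 8b]
D4: mem[0x0e..0x10] <- [00 78 be]
D5: mem[0x22..0x23] <- [53 7c]
query mem[0x09]=0x5f, mem[0x26]=0x8b, mem[0x2a]=0x57, mem[0x0e]=0x00

MEM[0x09,0x26,0x2a,0x0e] = 5f 8b 57 00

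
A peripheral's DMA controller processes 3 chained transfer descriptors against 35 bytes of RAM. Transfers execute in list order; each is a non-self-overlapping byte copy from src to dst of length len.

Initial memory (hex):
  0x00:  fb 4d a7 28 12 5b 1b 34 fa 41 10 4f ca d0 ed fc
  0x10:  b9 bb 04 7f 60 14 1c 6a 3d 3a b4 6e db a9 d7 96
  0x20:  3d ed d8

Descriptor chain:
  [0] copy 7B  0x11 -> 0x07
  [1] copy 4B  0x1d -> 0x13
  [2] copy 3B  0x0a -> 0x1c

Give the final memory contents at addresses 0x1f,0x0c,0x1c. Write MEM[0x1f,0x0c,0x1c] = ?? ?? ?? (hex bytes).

MEM[0x1f,0x0c,0x1c] = 96 1c 60

D0: mem[0x07..0x0d] <- [bb 04 7f 60 14 1c 6a]
D1: mem[0x13..0x16] <- [a9 d7 96 3d]
D2: mem[0x1c..0x1e] <- [60 14 1c]
query mem[0x1f]=0x96, mem[0x0c]=0x1c, mem[0x1c]=0x60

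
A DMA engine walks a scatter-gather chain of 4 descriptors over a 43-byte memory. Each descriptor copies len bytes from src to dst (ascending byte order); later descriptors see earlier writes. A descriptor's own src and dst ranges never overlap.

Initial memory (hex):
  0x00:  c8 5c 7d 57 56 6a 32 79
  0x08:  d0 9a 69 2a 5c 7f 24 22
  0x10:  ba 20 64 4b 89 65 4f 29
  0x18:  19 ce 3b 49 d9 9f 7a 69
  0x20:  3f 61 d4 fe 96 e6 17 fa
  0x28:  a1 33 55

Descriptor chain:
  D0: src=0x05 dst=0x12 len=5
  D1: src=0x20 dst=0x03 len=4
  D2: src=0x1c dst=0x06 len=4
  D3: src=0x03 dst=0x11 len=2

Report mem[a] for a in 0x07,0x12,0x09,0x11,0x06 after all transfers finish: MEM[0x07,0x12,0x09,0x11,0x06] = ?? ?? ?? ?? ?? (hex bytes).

[0] 0x05->0x12 len=5 : 6a 32 79 d0 9a
[1] 0x20->0x03 len=4 : 3f 61 d4 fe
[2] 0x1c->0x06 len=4 : d9 9f 7a 69
[3] 0x03->0x11 len=2 : 3f 61
query mem[0x07]=0x9f, mem[0x12]=0x61, mem[0x09]=0x69, mem[0x11]=0x3f, mem[0x06]=0xd9

MEM[0x07,0x12,0x09,0x11,0x06] = 9f 61 69 3f d9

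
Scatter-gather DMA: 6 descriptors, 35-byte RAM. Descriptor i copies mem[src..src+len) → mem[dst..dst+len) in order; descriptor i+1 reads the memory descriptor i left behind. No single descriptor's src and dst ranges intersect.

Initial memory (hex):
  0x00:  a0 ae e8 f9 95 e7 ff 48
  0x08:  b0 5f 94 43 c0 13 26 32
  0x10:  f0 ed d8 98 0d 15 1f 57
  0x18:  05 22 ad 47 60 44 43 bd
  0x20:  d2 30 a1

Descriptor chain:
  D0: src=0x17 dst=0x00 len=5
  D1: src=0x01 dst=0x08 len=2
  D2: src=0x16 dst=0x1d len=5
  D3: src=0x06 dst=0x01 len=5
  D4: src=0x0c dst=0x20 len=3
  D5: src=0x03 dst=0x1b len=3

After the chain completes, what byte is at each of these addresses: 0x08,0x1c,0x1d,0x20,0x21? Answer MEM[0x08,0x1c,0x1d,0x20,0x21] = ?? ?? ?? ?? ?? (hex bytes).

[0] 0x17->0x00 len=5 : 57 05 22 ad 47
[1] 0x01->0x08 len=2 : 05 22
[2] 0x16->0x1d len=5 : 1f 57 05 22 ad
[3] 0x06->0x01 len=5 : ff 48 05 22 94
[4] 0x0c->0x20 len=3 : c0 13 26
[5] 0x03->0x1b len=3 : 05 22 94
query mem[0x08]=0x05, mem[0x1c]=0x22, mem[0x1d]=0x94, mem[0x20]=0xc0, mem[0x21]=0x13

MEM[0x08,0x1c,0x1d,0x20,0x21] = 05 22 94 c0 13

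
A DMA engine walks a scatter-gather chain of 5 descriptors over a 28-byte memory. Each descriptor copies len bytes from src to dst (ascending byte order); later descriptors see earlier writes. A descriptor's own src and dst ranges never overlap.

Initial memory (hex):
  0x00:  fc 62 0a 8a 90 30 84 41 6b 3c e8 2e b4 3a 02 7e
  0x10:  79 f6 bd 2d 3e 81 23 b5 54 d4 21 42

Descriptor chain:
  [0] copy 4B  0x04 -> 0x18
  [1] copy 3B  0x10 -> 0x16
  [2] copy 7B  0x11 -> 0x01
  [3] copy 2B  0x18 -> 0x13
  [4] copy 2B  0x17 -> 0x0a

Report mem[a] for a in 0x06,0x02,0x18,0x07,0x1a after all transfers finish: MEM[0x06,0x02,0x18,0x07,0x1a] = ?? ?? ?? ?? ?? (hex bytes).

MEM[0x06,0x02,0x18,0x07,0x1a] = 79 bd bd f6 84

D0: mem[0x18..0x1b] <- [90 30 84 41]
D1: mem[0x16..0x18] <- [79 f6 bd]
D2: mem[0x01..0x07] <- [f6 bd 2d 3e 81 79 f6]
D3: mem[0x13..0x14] <- [bd 30]
D4: mem[0x0a..0x0b] <- [f6 bd]
query mem[0x06]=0x79, mem[0x02]=0xbd, mem[0x18]=0xbd, mem[0x07]=0xf6, mem[0x1a]=0x84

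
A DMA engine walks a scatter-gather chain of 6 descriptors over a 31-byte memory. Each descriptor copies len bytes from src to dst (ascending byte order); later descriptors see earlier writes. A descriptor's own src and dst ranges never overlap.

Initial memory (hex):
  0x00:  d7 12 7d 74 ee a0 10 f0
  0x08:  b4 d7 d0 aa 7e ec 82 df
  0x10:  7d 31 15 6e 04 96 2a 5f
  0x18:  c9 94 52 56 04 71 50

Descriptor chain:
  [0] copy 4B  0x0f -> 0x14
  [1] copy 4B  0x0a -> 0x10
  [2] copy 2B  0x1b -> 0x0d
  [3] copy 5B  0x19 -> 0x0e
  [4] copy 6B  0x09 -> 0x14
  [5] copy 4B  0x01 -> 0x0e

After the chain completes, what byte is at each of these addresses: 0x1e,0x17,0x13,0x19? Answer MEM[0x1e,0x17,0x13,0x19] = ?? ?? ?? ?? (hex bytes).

MEM[0x1e,0x17,0x13,0x19] = 50 7e ec 94

D0: mem[0x14..0x17] <- [df 7d 31 15]
D1: mem[0x10..0x13] <- [d0 aa 7e ec]
D2: mem[0x0d..0x0e] <- [56 04]
D3: mem[0x0e..0x12] <- [94 52 56 04 71]
D4: mem[0x14..0x19] <- [d7 d0 aa 7e 56 94]
D5: mem[0x0e..0x11] <- [12 7d 74 ee]
query mem[0x1e]=0x50, mem[0x17]=0x7e, mem[0x13]=0xec, mem[0x19]=0x94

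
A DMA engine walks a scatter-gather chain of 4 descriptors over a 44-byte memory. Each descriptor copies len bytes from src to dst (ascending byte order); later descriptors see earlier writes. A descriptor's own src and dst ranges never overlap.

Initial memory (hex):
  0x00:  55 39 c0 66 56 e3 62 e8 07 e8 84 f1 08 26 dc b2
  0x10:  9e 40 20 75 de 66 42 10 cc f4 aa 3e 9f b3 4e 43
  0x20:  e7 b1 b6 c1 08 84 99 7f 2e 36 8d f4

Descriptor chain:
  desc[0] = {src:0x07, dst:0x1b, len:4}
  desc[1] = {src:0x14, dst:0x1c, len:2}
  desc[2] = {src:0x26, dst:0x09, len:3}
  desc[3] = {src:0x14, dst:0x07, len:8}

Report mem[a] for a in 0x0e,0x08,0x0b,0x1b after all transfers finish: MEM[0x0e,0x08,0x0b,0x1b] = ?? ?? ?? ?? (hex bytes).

MEM[0x0e,0x08,0x0b,0x1b] = e8 66 cc e8

#0 dst[0x1b+4] := {0xe8,0x07,0xe8,0x84}
#1 dst[0x1c+2] := {0xde,0x66}
#2 dst[0x09+3] := {0x99,0x7f,0x2e}
#3 dst[0x07+8] := {0xde,0x66,0x42,0x10,0xcc,0xf4,0xaa,0xe8}
query mem[0x0e]=0xe8, mem[0x08]=0x66, mem[0x0b]=0xcc, mem[0x1b]=0xe8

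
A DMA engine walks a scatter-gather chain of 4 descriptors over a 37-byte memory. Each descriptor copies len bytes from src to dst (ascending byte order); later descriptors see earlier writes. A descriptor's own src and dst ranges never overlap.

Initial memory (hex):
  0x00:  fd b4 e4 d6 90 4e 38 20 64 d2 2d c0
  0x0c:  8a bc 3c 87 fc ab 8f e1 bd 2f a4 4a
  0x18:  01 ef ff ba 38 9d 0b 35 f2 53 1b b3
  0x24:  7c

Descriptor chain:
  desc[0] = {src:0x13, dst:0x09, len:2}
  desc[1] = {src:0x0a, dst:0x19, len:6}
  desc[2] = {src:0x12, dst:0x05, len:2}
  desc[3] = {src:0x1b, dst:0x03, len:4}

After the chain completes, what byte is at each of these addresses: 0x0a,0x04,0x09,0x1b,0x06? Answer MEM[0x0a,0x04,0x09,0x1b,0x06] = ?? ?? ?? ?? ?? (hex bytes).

#0 dst[0x09+2] := {0xe1,0xbd}
#1 dst[0x19+6] := {0xbd,0xc0,0x8a,0xbc,0x3c,0x87}
#2 dst[0x05+2] := {0x8f,0xe1}
#3 dst[0x03+4] := {0x8a,0xbc,0x3c,0x87}
query mem[0x0a]=0xbd, mem[0x04]=0xbc, mem[0x09]=0xe1, mem[0x1b]=0x8a, mem[0x06]=0x87

MEM[0x0a,0x04,0x09,0x1b,0x06] = bd bc e1 8a 87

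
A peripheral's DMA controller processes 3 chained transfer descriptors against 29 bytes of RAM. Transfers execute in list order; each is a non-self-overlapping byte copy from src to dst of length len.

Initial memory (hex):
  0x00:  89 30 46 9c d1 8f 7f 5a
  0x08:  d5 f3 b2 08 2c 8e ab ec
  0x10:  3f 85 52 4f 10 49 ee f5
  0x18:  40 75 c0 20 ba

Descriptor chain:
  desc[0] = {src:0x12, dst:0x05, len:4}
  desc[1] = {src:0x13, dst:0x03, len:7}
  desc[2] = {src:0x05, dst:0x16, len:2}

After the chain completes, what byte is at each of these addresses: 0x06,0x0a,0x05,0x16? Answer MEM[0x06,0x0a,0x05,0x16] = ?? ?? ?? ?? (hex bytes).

D0: mem[0x05..0x08] <- [52 4f 10 49]
D1: mem[0x03..0x09] <- [4f 10 49 ee f5 40 75]
D2: mem[0x16..0x17] <- [49 ee]
query mem[0x06]=0xee, mem[0x0a]=0xb2, mem[0x05]=0x49, mem[0x16]=0x49

MEM[0x06,0x0a,0x05,0x16] = ee b2 49 49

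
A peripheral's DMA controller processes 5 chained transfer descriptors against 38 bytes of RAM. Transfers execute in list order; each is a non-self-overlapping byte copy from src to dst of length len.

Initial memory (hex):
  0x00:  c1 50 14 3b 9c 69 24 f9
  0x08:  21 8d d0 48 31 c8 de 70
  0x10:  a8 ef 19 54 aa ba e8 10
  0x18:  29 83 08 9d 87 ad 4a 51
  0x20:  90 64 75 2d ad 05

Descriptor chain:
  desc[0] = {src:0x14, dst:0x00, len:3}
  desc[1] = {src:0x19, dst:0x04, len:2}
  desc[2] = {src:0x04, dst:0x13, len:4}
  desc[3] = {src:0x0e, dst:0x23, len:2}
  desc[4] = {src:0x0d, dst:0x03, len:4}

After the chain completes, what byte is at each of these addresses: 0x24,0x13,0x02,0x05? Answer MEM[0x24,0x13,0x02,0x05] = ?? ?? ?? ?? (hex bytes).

#0 dst[0x00+3] := {0xaa,0xba,0xe8}
#1 dst[0x04+2] := {0x83,0x08}
#2 dst[0x13+4] := {0x83,0x08,0x24,0xf9}
#3 dst[0x23+2] := {0xde,0x70}
#4 dst[0x03+4] := {0xc8,0xde,0x70,0xa8}
query mem[0x24]=0x70, mem[0x13]=0x83, mem[0x02]=0xe8, mem[0x05]=0x70

MEM[0x24,0x13,0x02,0x05] = 70 83 e8 70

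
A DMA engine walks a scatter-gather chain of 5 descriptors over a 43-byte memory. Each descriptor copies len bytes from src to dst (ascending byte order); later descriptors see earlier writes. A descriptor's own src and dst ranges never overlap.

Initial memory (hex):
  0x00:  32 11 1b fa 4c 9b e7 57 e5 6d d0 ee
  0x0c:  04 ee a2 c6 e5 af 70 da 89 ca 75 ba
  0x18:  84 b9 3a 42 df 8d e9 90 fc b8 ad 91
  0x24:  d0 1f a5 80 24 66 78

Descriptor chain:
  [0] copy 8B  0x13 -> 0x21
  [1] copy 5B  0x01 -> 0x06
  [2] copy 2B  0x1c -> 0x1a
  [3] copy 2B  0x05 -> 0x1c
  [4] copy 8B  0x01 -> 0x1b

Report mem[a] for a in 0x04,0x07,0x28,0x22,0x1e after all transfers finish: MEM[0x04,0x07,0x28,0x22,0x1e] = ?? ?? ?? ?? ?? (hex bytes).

MEM[0x04,0x07,0x28,0x22,0x1e] = 4c 1b 3a fa 4c

#0 dst[0x21+8] := {0xda,0x89,0xca,0x75,0xba,0x84,0xb9,0x3a}
#1 dst[0x06+5] := {0x11,0x1b,0xfa,0x4c,0x9b}
#2 dst[0x1a+2] := {0xdf,0x8d}
#3 dst[0x1c+2] := {0x9b,0x11}
#4 dst[0x1b+8] := {0x11,0x1b,0xfa,0x4c,0x9b,0x11,0x1b,0xfa}
query mem[0x04]=0x4c, mem[0x07]=0x1b, mem[0x28]=0x3a, mem[0x22]=0xfa, mem[0x1e]=0x4c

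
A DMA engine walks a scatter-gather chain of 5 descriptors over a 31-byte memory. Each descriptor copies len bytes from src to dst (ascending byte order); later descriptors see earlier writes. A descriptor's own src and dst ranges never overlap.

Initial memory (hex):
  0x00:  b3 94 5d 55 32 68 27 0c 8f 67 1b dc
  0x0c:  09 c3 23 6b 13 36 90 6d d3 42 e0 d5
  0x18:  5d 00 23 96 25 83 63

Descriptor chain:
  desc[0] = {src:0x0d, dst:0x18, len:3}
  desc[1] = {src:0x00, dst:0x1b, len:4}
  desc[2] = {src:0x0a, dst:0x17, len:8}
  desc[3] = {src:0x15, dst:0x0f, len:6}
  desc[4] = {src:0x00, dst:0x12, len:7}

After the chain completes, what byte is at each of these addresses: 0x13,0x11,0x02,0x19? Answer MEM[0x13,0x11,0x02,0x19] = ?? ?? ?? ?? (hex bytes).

MEM[0x13,0x11,0x02,0x19] = 94 1b 5d 09

#0 dst[0x18+3] := {0xc3,0x23,0x6b}
#1 dst[0x1b+4] := {0xb3,0x94,0x5d,0x55}
#2 dst[0x17+8] := {0x1b,0xdc,0x09,0xc3,0x23,0x6b,0x13,0x36}
#3 dst[0x0f+6] := {0x42,0xe0,0x1b,0xdc,0x09,0xc3}
#4 dst[0x12+7] := {0xb3,0x94,0x5d,0x55,0x32,0x68,0x27}
query mem[0x13]=0x94, mem[0x11]=0x1b, mem[0x02]=0x5d, mem[0x19]=0x09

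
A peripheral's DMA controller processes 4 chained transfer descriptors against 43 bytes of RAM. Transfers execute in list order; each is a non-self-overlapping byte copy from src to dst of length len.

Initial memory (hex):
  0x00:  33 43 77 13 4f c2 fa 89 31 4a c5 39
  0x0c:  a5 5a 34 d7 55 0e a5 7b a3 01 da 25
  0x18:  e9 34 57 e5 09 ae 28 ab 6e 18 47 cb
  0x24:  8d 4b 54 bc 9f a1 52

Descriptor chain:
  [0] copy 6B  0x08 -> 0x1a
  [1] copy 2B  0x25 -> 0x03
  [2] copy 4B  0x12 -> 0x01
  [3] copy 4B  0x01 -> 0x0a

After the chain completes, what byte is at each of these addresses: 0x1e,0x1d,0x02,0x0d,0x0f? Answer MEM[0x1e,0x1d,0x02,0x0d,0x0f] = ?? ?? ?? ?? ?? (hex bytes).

MEM[0x1e,0x1d,0x02,0x0d,0x0f] = a5 39 7b 01 d7

D0: mem[0x1a..0x1f] <- [31 4a c5 39 a5 5a]
D1: mem[0x03..0x04] <- [4b 54]
D2: mem[0x01..0x04] <- [a5 7b a3 01]
D3: mem[0x0a..0x0d] <- [a5 7b a3 01]
query mem[0x1e]=0xa5, mem[0x1d]=0x39, mem[0x02]=0x7b, mem[0x0d]=0x01, mem[0x0f]=0xd7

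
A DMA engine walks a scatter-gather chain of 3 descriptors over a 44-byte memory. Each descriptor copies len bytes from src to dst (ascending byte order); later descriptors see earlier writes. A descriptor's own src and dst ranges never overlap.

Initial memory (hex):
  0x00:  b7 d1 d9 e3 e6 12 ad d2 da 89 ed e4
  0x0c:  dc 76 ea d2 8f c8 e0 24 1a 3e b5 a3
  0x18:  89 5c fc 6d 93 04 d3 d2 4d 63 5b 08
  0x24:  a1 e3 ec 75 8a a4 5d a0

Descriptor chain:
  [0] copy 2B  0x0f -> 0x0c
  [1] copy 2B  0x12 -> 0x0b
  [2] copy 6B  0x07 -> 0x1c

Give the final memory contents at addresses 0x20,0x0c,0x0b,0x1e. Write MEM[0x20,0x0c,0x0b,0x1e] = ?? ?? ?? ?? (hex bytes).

MEM[0x20,0x0c,0x0b,0x1e] = e0 24 e0 89

#0 dst[0x0c+2] := {0xd2,0x8f}
#1 dst[0x0b+2] := {0xe0,0x24}
#2 dst[0x1c+6] := {0xd2,0xda,0x89,0xed,0xe0,0x24}
query mem[0x20]=0xe0, mem[0x0c]=0x24, mem[0x0b]=0xe0, mem[0x1e]=0x89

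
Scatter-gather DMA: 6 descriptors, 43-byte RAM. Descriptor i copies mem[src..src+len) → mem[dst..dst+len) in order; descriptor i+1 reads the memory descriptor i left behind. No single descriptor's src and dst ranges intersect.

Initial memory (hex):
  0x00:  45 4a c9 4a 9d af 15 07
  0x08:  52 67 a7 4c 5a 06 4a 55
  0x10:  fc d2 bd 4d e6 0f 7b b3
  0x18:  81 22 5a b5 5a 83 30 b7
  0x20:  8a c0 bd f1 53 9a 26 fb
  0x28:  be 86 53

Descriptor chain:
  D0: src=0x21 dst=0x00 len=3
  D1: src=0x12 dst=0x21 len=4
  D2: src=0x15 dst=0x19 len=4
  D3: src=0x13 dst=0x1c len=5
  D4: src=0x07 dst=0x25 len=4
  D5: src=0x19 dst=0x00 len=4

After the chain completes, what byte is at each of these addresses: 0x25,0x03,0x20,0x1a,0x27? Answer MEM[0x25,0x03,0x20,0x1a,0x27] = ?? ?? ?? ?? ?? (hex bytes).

#0 dst[0x00+3] := {0xc0,0xbd,0xf1}
#1 dst[0x21+4] := {0xbd,0x4d,0xe6,0x0f}
#2 dst[0x19+4] := {0x0f,0x7b,0xb3,0x81}
#3 dst[0x1c+5] := {0x4d,0xe6,0x0f,0x7b,0xb3}
#4 dst[0x25+4] := {0x07,0x52,0x67,0xa7}
#5 dst[0x00+4] := {0x0f,0x7b,0xb3,0x4d}
query mem[0x25]=0x07, mem[0x03]=0x4d, mem[0x20]=0xb3, mem[0x1a]=0x7b, mem[0x27]=0x67

MEM[0x25,0x03,0x20,0x1a,0x27] = 07 4d b3 7b 67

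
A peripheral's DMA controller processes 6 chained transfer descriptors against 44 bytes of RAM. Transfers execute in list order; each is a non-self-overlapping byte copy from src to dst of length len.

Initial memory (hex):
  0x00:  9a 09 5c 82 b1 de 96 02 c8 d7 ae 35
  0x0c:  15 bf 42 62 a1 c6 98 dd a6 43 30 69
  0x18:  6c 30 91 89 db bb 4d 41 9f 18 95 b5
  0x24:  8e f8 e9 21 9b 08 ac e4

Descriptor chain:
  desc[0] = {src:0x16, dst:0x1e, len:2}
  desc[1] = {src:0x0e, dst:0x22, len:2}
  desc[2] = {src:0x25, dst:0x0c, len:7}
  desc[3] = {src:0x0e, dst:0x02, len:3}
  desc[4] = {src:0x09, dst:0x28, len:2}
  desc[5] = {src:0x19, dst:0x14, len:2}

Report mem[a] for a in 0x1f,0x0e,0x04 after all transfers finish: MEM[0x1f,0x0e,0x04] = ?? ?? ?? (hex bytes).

  after D0: wrote 2B at 0x1e = 3069
  after D1: wrote 2B at 0x22 = 4262
  after D2: wrote 7B at 0x0c = f8e9219b08ace4
  after D3: wrote 3B at 0x02 = 219b08
  after D4: wrote 2B at 0x28 = d7ae
  after D5: wrote 2B at 0x14 = 3091
query mem[0x1f]=0x69, mem[0x0e]=0x21, mem[0x04]=0x08

MEM[0x1f,0x0e,0x04] = 69 21 08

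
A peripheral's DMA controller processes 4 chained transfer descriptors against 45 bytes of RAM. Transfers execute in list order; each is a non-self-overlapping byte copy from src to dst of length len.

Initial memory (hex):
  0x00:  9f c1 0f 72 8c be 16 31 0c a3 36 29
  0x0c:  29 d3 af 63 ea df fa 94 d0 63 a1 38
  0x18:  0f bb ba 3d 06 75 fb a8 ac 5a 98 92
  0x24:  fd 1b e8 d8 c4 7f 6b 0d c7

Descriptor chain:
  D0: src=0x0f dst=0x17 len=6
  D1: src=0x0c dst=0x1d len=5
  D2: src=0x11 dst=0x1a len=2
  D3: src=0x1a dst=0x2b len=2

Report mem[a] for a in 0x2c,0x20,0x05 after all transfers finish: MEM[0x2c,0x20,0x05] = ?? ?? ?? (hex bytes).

MEM[0x2c,0x20,0x05] = fa 63 be

D0: mem[0x17..0x1c] <- [63 ea df fa 94 d0]
D1: mem[0x1d..0x21] <- [29 d3 af 63 ea]
D2: mem[0x1a..0x1b] <- [df fa]
D3: mem[0x2b..0x2c] <- [df fa]
query mem[0x2c]=0xfa, mem[0x20]=0x63, mem[0x05]=0xbe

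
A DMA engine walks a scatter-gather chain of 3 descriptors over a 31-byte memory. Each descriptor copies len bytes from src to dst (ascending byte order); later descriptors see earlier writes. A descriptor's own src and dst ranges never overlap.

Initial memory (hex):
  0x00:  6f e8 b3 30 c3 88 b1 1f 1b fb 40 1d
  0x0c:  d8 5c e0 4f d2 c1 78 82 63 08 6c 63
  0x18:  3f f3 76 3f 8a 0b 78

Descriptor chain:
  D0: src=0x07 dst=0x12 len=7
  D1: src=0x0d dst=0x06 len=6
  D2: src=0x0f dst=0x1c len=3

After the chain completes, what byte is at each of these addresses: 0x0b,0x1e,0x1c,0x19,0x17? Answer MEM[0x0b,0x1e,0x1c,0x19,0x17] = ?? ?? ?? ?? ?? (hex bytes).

MEM[0x0b,0x1e,0x1c,0x19,0x17] = 1f c1 4f f3 d8

#0 dst[0x12+7] := {0x1f,0x1b,0xfb,0x40,0x1d,0xd8,0x5c}
#1 dst[0x06+6] := {0x5c,0xe0,0x4f,0xd2,0xc1,0x1f}
#2 dst[0x1c+3] := {0x4f,0xd2,0xc1}
query mem[0x0b]=0x1f, mem[0x1e]=0xc1, mem[0x1c]=0x4f, mem[0x19]=0xf3, mem[0x17]=0xd8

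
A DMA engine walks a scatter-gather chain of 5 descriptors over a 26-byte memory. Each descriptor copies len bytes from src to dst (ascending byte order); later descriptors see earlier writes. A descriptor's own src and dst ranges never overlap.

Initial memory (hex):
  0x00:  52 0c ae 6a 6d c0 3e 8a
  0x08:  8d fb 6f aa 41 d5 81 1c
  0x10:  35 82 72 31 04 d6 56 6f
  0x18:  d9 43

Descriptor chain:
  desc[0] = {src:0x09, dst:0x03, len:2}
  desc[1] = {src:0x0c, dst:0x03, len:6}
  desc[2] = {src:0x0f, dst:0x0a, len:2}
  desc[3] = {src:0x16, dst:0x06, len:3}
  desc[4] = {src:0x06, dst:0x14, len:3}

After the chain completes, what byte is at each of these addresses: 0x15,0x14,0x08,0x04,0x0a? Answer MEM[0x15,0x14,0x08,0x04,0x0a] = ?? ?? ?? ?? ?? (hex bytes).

  after D0: wrote 2B at 0x03 = fb6f
  after D1: wrote 6B at 0x03 = 41d5811c3582
  after D2: wrote 2B at 0x0a = 1c35
  after D3: wrote 3B at 0x06 = 566fd9
  after D4: wrote 3B at 0x14 = 566fd9
query mem[0x15]=0x6f, mem[0x14]=0x56, mem[0x08]=0xd9, mem[0x04]=0xd5, mem[0x0a]=0x1c

MEM[0x15,0x14,0x08,0x04,0x0a] = 6f 56 d9 d5 1c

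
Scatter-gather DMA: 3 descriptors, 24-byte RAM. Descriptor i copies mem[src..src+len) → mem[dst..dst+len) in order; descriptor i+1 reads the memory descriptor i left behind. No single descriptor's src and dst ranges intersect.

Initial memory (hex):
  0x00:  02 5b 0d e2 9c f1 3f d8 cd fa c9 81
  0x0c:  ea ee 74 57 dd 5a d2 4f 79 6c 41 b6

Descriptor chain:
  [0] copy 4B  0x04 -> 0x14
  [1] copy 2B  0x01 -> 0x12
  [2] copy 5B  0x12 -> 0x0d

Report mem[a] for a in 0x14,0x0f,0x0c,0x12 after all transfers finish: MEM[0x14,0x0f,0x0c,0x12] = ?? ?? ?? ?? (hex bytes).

MEM[0x14,0x0f,0x0c,0x12] = 9c 9c ea 5b

[0] 0x04->0x14 len=4 : 9c f1 3f d8
[1] 0x01->0x12 len=2 : 5b 0d
[2] 0x12->0x0d len=5 : 5b 0d 9c f1 3f
query mem[0x14]=0x9c, mem[0x0f]=0x9c, mem[0x0c]=0xea, mem[0x12]=0x5b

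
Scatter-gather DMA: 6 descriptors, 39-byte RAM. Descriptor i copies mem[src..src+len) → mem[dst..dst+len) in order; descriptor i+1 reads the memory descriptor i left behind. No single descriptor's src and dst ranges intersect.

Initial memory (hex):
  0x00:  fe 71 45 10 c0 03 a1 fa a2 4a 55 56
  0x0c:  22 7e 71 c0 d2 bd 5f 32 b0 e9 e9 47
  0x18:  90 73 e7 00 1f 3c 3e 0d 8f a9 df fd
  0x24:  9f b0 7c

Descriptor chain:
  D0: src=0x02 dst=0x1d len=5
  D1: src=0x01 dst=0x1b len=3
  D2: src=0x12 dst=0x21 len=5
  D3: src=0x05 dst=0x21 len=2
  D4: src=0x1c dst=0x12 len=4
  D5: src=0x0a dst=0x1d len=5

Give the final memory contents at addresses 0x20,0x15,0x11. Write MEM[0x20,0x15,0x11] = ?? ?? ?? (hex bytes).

MEM[0x20,0x15,0x11] = 7e c0 bd

[0] 0x02->0x1d len=5 : 45 10 c0 03 a1
[1] 0x01->0x1b len=3 : 71 45 10
[2] 0x12->0x21 len=5 : 5f 32 b0 e9 e9
[3] 0x05->0x21 len=2 : 03 a1
[4] 0x1c->0x12 len=4 : 45 10 10 c0
[5] 0x0a->0x1d len=5 : 55 56 22 7e 71
query mem[0x20]=0x7e, mem[0x15]=0xc0, mem[0x11]=0xbd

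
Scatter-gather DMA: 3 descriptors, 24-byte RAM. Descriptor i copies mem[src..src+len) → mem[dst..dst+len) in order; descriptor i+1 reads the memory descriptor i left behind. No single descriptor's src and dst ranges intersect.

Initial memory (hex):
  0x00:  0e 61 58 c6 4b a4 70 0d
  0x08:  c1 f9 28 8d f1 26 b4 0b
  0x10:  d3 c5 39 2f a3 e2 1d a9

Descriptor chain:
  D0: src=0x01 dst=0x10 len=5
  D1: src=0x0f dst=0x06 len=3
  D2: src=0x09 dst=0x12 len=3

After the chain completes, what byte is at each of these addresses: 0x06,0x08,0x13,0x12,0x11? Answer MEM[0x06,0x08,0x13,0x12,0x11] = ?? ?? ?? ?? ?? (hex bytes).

[0] 0x01->0x10 len=5 : 61 58 c6 4b a4
[1] 0x0f->0x06 len=3 : 0b 61 58
[2] 0x09->0x12 len=3 : f9 28 8d
query mem[0x06]=0x0b, mem[0x08]=0x58, mem[0x13]=0x28, mem[0x12]=0xf9, mem[0x11]=0x58

MEM[0x06,0x08,0x13,0x12,0x11] = 0b 58 28 f9 58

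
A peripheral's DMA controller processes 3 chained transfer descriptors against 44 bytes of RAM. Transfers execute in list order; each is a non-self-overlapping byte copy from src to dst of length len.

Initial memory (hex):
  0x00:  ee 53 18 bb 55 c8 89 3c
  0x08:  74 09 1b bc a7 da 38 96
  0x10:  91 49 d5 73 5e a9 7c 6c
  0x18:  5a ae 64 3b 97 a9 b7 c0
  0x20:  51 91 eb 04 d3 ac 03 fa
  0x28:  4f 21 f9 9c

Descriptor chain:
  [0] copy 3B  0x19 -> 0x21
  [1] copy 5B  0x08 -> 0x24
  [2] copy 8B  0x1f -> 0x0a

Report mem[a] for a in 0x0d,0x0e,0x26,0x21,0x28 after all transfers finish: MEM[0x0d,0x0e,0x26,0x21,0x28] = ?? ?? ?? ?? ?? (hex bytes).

MEM[0x0d,0x0e,0x26,0x21,0x28] = 64 3b 1b ae a7

#0 dst[0x21+3] := {0xae,0x64,0x3b}
#1 dst[0x24+5] := {0x74,0x09,0x1b,0xbc,0xa7}
#2 dst[0x0a+8] := {0xc0,0x51,0xae,0x64,0x3b,0x74,0x09,0x1b}
query mem[0x0d]=0x64, mem[0x0e]=0x3b, mem[0x26]=0x1b, mem[0x21]=0xae, mem[0x28]=0xa7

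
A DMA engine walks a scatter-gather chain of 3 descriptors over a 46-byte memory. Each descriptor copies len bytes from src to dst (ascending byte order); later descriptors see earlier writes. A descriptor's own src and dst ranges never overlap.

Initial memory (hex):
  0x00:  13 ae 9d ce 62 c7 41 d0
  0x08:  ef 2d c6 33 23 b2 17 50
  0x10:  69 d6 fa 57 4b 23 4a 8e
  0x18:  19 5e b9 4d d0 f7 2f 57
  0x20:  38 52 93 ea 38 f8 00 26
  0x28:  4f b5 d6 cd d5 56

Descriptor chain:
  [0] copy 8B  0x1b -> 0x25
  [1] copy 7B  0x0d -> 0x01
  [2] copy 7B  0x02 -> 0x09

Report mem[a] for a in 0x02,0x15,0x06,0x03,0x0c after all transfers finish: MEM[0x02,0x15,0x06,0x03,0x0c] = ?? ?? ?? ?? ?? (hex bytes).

MEM[0x02,0x15,0x06,0x03,0x0c] = 17 23 fa 50 d6

D0: mem[0x25..0x2c] <- [4d d0 f7 2f 57 38 52 93]
D1: mem[0x01..0x07] <- [b2 17 50 69 d6 fa 57]
D2: mem[0x09..0x0f] <- [17 50 69 d6 fa 57 ef]
query mem[0x02]=0x17, mem[0x15]=0x23, mem[0x06]=0xfa, mem[0x03]=0x50, mem[0x0c]=0xd6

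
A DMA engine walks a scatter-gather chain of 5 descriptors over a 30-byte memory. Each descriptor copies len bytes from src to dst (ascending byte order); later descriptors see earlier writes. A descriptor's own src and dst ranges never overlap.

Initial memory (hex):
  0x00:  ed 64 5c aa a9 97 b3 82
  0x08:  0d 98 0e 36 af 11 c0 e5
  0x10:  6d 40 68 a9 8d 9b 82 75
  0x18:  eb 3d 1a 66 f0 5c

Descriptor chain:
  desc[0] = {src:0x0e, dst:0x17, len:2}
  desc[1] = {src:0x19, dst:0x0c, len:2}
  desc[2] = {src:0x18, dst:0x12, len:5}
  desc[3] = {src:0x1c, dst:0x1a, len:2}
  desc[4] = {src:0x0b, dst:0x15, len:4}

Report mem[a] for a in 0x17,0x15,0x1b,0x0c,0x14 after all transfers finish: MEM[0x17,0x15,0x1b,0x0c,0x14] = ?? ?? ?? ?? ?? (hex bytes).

#0 dst[0x17+2] := {0xc0,0xe5}
#1 dst[0x0c+2] := {0x3d,0x1a}
#2 dst[0x12+5] := {0xe5,0x3d,0x1a,0x66,0xf0}
#3 dst[0x1a+2] := {0xf0,0x5c}
#4 dst[0x15+4] := {0x36,0x3d,0x1a,0xc0}
query mem[0x17]=0x1a, mem[0x15]=0x36, mem[0x1b]=0x5c, mem[0x0c]=0x3d, mem[0x14]=0x1a

MEM[0x17,0x15,0x1b,0x0c,0x14] = 1a 36 5c 3d 1a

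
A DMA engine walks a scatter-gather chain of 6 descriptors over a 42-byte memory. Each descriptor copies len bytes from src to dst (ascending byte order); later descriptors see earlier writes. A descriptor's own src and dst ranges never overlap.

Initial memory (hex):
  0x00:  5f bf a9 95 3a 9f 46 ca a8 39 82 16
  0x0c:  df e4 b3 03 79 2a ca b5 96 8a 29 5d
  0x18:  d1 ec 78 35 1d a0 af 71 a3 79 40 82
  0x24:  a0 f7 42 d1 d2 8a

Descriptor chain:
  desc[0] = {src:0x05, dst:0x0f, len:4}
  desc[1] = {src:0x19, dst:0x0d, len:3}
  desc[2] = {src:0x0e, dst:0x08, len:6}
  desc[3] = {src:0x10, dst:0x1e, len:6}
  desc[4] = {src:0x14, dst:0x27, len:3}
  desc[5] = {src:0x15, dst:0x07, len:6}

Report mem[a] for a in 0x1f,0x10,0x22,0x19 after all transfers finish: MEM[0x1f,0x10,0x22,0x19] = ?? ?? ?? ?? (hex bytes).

MEM[0x1f,0x10,0x22,0x19] = ca 46 96 ec

[0] 0x05->0x0f len=4 : 9f 46 ca a8
[1] 0x19->0x0d len=3 : ec 78 35
[2] 0x0e->0x08 len=6 : 78 35 46 ca a8 b5
[3] 0x10->0x1e len=6 : 46 ca a8 b5 96 8a
[4] 0x14->0x27 len=3 : 96 8a 29
[5] 0x15->0x07 len=6 : 8a 29 5d d1 ec 78
query mem[0x1f]=0xca, mem[0x10]=0x46, mem[0x22]=0x96, mem[0x19]=0xec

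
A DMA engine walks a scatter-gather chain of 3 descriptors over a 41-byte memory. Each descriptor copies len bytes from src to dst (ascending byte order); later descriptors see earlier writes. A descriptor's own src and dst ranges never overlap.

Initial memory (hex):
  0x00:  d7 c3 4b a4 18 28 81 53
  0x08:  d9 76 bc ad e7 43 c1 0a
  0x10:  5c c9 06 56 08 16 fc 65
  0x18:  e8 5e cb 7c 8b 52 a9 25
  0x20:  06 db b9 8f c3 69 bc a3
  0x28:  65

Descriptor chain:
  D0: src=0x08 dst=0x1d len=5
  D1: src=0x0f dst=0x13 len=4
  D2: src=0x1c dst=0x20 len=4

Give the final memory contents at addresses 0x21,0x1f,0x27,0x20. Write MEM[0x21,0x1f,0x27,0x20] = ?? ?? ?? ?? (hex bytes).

MEM[0x21,0x1f,0x27,0x20] = d9 bc a3 8b

  after D0: wrote 5B at 0x1d = d976bcade7
  after D1: wrote 4B at 0x13 = 0a5cc906
  after D2: wrote 4B at 0x20 = 8bd976bc
query mem[0x21]=0xd9, mem[0x1f]=0xbc, mem[0x27]=0xa3, mem[0x20]=0x8b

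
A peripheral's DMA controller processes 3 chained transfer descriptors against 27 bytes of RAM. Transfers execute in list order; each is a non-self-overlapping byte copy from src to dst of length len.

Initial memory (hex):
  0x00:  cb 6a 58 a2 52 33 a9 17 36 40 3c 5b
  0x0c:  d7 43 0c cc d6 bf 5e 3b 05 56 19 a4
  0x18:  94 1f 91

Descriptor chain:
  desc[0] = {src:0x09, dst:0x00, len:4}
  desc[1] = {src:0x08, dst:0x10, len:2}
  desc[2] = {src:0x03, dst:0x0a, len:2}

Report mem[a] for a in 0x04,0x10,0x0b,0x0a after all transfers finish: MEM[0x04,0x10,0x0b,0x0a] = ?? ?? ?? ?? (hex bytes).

[0] 0x09->0x00 len=4 : 40 3c 5b d7
[1] 0x08->0x10 len=2 : 36 40
[2] 0x03->0x0a len=2 : d7 52
query mem[0x04]=0x52, mem[0x10]=0x36, mem[0x0b]=0x52, mem[0x0a]=0xd7

MEM[0x04,0x10,0x0b,0x0a] = 52 36 52 d7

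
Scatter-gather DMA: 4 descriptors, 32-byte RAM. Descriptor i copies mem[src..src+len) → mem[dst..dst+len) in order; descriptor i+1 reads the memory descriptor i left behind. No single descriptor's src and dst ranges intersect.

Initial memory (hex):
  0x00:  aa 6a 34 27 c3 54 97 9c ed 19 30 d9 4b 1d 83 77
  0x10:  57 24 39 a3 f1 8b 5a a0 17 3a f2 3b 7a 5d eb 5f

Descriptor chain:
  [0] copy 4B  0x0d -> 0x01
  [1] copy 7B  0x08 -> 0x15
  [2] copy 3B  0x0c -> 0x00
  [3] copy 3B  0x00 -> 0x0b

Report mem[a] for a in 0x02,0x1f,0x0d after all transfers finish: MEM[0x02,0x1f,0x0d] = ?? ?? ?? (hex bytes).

MEM[0x02,0x1f,0x0d] = 83 5f 83

D0: mem[0x01..0x04] <- [1d 83 77 57]
D1: mem[0x15..0x1b] <- [ed 19 30 d9 4b 1d 83]
D2: mem[0x00..0x02] <- [4b 1d 83]
D3: mem[0x0b..0x0d] <- [4b 1d 83]
query mem[0x02]=0x83, mem[0x1f]=0x5f, mem[0x0d]=0x83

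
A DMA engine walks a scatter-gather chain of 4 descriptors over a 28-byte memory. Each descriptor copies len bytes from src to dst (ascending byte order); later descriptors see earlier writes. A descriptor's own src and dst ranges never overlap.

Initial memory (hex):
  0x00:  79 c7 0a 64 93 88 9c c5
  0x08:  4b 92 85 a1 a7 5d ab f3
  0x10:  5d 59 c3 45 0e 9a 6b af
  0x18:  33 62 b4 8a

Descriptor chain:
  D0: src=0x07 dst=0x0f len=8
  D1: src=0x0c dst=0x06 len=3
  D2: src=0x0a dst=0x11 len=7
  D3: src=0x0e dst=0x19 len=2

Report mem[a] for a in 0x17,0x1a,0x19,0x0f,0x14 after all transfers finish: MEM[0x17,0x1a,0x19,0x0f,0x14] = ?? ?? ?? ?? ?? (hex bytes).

[0] 0x07->0x0f len=8 : c5 4b 92 85 a1 a7 5d ab
[1] 0x0c->0x06 len=3 : a7 5d ab
[2] 0x0a->0x11 len=7 : 85 a1 a7 5d ab c5 4b
[3] 0x0e->0x19 len=2 : ab c5
query mem[0x17]=0x4b, mem[0x1a]=0xc5, mem[0x19]=0xab, mem[0x0f]=0xc5, mem[0x14]=0x5d

MEM[0x17,0x1a,0x19,0x0f,0x14] = 4b c5 ab c5 5d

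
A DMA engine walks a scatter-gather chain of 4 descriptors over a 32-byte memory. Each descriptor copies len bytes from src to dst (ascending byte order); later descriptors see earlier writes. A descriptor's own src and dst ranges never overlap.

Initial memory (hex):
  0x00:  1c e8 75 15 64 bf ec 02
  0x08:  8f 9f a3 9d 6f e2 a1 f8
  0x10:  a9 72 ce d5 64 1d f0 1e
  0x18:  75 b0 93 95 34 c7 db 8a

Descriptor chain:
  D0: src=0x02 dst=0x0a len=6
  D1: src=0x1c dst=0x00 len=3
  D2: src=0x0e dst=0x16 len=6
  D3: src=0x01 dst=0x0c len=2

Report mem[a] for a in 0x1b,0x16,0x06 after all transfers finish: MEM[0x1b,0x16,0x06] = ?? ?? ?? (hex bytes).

MEM[0x1b,0x16,0x06] = d5 ec ec

[0] 0x02->0x0a len=6 : 75 15 64 bf ec 02
[1] 0x1c->0x00 len=3 : 34 c7 db
[2] 0x0e->0x16 len=6 : ec 02 a9 72 ce d5
[3] 0x01->0x0c len=2 : c7 db
query mem[0x1b]=0xd5, mem[0x16]=0xec, mem[0x06]=0xec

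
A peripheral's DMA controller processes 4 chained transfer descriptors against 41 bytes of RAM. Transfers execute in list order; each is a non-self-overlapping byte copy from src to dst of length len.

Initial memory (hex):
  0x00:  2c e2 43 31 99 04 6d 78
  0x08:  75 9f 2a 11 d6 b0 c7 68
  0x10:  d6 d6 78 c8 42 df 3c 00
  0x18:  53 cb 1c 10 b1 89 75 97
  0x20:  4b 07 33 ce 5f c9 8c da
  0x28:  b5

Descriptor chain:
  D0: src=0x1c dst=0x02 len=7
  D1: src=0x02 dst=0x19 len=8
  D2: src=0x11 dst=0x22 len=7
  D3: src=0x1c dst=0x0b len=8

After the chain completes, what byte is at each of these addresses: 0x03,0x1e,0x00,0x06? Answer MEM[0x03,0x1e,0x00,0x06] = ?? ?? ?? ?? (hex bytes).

  after D0: wrote 7B at 0x02 = b18975974b0733
  after D1: wrote 8B at 0x19 = b18975974b07339f
  after D2: wrote 7B at 0x22 = d678c842df3c00
  after D3: wrote 8B at 0x0b = 974b07339f07d678
query mem[0x03]=0x89, mem[0x1e]=0x07, mem[0x00]=0x2c, mem[0x06]=0x4b

MEM[0x03,0x1e,0x00,0x06] = 89 07 2c 4b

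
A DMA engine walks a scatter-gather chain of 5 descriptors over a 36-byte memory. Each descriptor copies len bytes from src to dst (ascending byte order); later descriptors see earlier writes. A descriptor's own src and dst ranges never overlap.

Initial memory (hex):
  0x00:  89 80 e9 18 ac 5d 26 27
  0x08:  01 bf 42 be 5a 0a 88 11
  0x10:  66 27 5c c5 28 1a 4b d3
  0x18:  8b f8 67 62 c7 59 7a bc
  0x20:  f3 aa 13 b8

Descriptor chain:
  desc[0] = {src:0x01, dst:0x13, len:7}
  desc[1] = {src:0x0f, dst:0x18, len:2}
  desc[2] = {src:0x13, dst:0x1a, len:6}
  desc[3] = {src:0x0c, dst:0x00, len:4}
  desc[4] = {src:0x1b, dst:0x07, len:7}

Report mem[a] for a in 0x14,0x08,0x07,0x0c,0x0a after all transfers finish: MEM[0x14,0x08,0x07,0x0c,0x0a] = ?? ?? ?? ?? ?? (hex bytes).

D0: mem[0x13..0x19] <- [80 e9 18 ac 5d 26 27]
D1: mem[0x18..0x19] <- [11 66]
D2: mem[0x1a..0x1f] <- [80 e9 18 ac 5d 11]
D3: mem[0x00..0x03] <- [5a 0a 88 11]
D4: mem[0x07..0x0d] <- [e9 18 ac 5d 11 f3 aa]
query mem[0x14]=0xe9, mem[0x08]=0x18, mem[0x07]=0xe9, mem[0x0c]=0xf3, mem[0x0a]=0x5d

MEM[0x14,0x08,0x07,0x0c,0x0a] = e9 18 e9 f3 5d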